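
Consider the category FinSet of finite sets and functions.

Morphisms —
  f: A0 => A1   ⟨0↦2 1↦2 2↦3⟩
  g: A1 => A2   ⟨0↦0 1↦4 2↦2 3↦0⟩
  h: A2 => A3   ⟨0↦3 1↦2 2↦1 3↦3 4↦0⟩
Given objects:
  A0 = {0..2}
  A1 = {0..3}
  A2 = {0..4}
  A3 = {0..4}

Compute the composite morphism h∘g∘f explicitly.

  0 f=>2 g=>2 h=>1
  1 f=>2 g=>2 h=>1
  2 f=>3 g=>0 h=>3
result: ⟨0↦1 1↦1 2↦3⟩

Answer: ⟨0↦1 1↦1 2↦3⟩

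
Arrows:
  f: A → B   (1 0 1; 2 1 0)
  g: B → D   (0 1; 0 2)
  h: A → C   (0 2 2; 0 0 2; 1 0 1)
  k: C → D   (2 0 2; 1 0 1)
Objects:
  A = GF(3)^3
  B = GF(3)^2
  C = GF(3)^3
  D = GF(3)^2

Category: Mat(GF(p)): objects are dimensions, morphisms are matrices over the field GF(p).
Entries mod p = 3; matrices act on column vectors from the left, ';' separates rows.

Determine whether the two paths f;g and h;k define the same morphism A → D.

Answer: COMMUTES

Derivation:
1) trace f;g:
  e0=(1,0,0) f→(1,2) g→(2,1)
  e1=(0,1,0) f→(0,1) g→(1,2)
  e2=(0,0,1) f→(1,0) g→(0,0)
  ⟦path⟧₁ = (2 1 0; 1 2 0)
2) trace h;k:
  e0=(1,0,0) h→(0,0,1) k→(2,1)
  e1=(0,1,0) h→(2,0,0) k→(1,2)
  e2=(0,0,1) h→(2,2,1) k→(0,0)
  ⟦path⟧₂ = (2 1 0; 1 2 0)
Equal? equal; square commutes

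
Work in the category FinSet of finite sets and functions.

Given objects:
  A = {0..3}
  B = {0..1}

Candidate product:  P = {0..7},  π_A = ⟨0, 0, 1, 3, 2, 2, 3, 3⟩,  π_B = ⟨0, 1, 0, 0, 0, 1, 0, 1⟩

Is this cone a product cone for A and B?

Answer: NOT A VALID PRODUCT — duplicate pair at indices 6,3

Work:
|A|·|B| = 4·2 = 8;  |P| = 8
Check the pairing map k ↦ (π_A(k), π_B(k)):
  0 -> (0,0)
  1 -> (0,1)
  2 -> (1,0)
  3 -> (3,0)
  4 -> (2,0)
  5 -> (2,1)
  6 -> (3,0)  ✗ repeats pair of k=3
  7 -> (3,1)
distinct pairs in image: 7 / 8 needed
  → (3,0) hit at k=3 and k=6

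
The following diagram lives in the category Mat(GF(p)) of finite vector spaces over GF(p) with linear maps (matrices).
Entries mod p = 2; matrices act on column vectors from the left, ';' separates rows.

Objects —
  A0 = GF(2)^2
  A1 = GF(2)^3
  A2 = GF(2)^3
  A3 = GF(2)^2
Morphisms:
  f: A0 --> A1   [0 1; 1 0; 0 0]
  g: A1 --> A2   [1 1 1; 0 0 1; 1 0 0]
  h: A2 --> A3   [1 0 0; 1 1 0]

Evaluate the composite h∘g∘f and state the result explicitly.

Answer: [1 1; 1 1]

Derivation:
  e0=(1,0) f-->(0,1,0) g-->(1,0,0) h-->(1,1)
  e1=(0,1) f-->(1,0,0) g-->(1,0,1) h-->(1,1)
composite: [1 1; 1 1]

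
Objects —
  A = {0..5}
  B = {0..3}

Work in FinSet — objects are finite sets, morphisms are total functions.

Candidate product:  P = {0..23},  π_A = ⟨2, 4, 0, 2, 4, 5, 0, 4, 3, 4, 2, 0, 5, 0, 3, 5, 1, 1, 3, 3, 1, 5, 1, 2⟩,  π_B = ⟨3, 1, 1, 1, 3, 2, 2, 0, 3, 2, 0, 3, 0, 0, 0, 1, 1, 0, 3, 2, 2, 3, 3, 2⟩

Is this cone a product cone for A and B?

|A|·|B| = 6·4 = 24;  |P| = 24
Check the pairing map k ↦ (π_A(k), π_B(k)):
  0 -> (2,3)
  1 -> (4,1)
  2 -> (0,1)
  3 -> (2,1)
  4 -> (4,3)
  5 -> (5,2)
  6 -> (0,2)
  7 -> (4,0)
  8 -> (3,3)
  9 -> (4,2)
  10 -> (2,0)
  11 -> (0,3)
  12 -> (5,0)
  13 -> (0,0)
  14 -> (3,0)
  15 -> (5,1)
  16 -> (1,1)
  17 -> (1,0)
  18 -> (3,3)  ✗ repeats pair of k=8
  19 -> (3,2)
  20 -> (1,2)
  21 -> (5,3)
  22 -> (1,3)
  23 -> (2,2)
distinct pairs in image: 23 / 24 needed
  → (3,3) hit at k=8 and k=18

Answer: NOT A VALID PRODUCT — duplicate pair at indices 18,8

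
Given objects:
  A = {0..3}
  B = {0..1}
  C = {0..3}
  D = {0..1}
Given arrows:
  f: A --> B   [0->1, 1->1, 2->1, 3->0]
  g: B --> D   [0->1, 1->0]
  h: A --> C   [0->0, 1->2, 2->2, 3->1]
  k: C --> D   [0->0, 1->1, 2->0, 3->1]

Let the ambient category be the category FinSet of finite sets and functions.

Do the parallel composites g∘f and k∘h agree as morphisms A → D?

Along f;g (path 1):
  0 f-->1 g-->0
  1 f-->1 g-->0
  2 f-->1 g-->0
  3 f-->0 g-->1
  composite₁ = [0->0, 1->0, 2->0, 3->1]
Along h;k (path 2):
  0 h-->0 k-->0
  1 h-->2 k-->0
  2 h-->2 k-->0
  3 h-->1 k-->1
  composite₂ = [0->0, 1->0, 2->0, 3->1]
Equal? equal; square commutes

Answer: COMMUTES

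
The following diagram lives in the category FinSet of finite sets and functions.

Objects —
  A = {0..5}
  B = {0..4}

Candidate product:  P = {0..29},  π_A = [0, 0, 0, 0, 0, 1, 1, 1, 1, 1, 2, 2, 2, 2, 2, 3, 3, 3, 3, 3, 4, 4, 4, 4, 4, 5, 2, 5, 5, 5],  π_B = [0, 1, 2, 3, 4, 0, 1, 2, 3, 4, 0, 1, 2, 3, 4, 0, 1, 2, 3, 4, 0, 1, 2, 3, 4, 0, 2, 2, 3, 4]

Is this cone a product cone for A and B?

|A|·|B| = 6·5 = 30;  |P| = 30
Check the pairing map k ↦ (π_A(k), π_B(k)):
  0 ↦ (0,0)
  1 ↦ (0,1)
  2 ↦ (0,2)
  3 ↦ (0,3)
  4 ↦ (0,4)
  5 ↦ (1,0)
  6 ↦ (1,1)
  7 ↦ (1,2)
  8 ↦ (1,3)
  9 ↦ (1,4)
  10 ↦ (2,0)
  11 ↦ (2,1)
  12 ↦ (2,2)
  13 ↦ (2,3)
  14 ↦ (2,4)
  15 ↦ (3,0)
  16 ↦ (3,1)
  17 ↦ (3,2)
  18 ↦ (3,3)
  19 ↦ (3,4)
  20 ↦ (4,0)
  21 ↦ (4,1)
  22 ↦ (4,2)
  23 ↦ (4,3)
  24 ↦ (4,4)
  25 ↦ (5,0)
  26 ↦ (2,2)  ✗ repeats pair of k=12
  27 ↦ (5,2)
  28 ↦ (5,3)
  29 ↦ (5,4)
distinct pairs in image: 29 / 30 needed
  → (2,2) hit at k=12 and k=26

Answer: NOT A VALID PRODUCT — duplicate pair at indices 12,26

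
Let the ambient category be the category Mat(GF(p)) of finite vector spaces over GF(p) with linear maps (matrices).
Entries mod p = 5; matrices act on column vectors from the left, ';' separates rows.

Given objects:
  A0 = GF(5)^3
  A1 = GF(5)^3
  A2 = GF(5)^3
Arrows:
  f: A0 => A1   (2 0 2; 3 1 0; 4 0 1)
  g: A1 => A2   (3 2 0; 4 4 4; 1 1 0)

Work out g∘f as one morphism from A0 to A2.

Answer: (2 2 1; 1 4 2; 0 1 2)

Work:
  e0=⟨1,0,0⟩ f=>⟨2,3,4⟩ g=>⟨2,1,0⟩
  e1=⟨0,1,0⟩ f=>⟨0,1,0⟩ g=>⟨2,4,1⟩
  e2=⟨0,0,1⟩ f=>⟨2,0,1⟩ g=>⟨1,2,2⟩
result: (2 2 1; 1 4 2; 0 1 2)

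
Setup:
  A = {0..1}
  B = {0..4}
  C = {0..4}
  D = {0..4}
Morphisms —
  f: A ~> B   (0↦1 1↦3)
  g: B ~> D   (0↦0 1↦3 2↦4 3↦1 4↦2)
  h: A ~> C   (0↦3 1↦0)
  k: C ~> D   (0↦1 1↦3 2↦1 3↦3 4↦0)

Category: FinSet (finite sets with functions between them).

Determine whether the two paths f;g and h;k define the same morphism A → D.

Answer: COMMUTES

Derivation:
Path 1 = f;g:
  0 f~>1 g~>3
  1 f~>3 g~>1
  ⟦path⟧₁ = (0↦3 1↦1)
Path 2 = h;k:
  0 h~>3 k~>3
  1 h~>0 k~>1
  ⟦path⟧₂ = (0↦3 1↦1)
Equal? equal; square commutes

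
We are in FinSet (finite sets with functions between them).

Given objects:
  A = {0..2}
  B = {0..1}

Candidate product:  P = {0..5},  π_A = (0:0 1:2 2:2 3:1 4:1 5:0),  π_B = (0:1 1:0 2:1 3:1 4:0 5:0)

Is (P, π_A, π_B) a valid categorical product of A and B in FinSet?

|A|·|B| = 3·2 = 6;  |P| = 6
Check the pairing map k ↦ (π_A(k), π_B(k)):
  0 : (0,1)
  1 : (2,0)
  2 : (2,1)
  3 : (1,1)
  4 : (1,0)
  5 : (0,0)
distinct pairs in image: 6 / 6 needed
  → bijection onto A×B; projections well-typed.

Answer: VALID PRODUCT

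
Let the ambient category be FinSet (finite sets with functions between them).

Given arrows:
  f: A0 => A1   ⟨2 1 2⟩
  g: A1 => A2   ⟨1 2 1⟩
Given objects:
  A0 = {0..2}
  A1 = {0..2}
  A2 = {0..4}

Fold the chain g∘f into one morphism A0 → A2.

  0 f=>2 g=>1
  1 f=>1 g=>2
  2 f=>2 g=>1
result: ⟨1 2 1⟩

Answer: ⟨1 2 1⟩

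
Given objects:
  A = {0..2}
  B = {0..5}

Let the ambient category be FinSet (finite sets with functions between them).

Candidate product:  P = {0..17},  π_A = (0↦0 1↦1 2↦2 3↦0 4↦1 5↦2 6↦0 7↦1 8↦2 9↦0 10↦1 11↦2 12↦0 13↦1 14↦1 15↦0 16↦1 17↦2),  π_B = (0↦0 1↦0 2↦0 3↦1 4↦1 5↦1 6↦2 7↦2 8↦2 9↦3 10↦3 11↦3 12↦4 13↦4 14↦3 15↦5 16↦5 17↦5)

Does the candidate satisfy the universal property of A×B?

Answer: NOT A VALID PRODUCT — duplicate pair at indices 10,14

Trace:
|A|·|B| = 3·6 = 18;  |P| = 18
Check the pairing map k ↦ (π_A(k), π_B(k)):
  0 ↦ (0,0)
  1 ↦ (1,0)
  2 ↦ (2,0)
  3 ↦ (0,1)
  4 ↦ (1,1)
  5 ↦ (2,1)
  6 ↦ (0,2)
  7 ↦ (1,2)
  8 ↦ (2,2)
  9 ↦ (0,3)
  10 ↦ (1,3)
  11 ↦ (2,3)
  12 ↦ (0,4)
  13 ↦ (1,4)
  14 ↦ (1,3)  ✗ repeats pair of k=10
  15 ↦ (0,5)
  16 ↦ (1,5)
  17 ↦ (2,5)
distinct pairs in image: 17 / 18 needed
  → (1,3) hit at k=10 and k=14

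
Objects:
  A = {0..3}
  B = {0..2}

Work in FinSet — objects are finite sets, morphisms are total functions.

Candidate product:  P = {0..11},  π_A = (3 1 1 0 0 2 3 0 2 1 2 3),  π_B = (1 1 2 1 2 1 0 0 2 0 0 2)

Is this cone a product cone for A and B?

Answer: VALID PRODUCT

Trace:
|A|·|B| = 4·3 = 12;  |P| = 12
Check the pairing map k ↦ (π_A(k), π_B(k)):
  0 -> (3,1)
  1 -> (1,1)
  2 -> (1,2)
  3 -> (0,1)
  4 -> (0,2)
  5 -> (2,1)
  6 -> (3,0)
  7 -> (0,0)
  8 -> (2,2)
  9 -> (1,0)
  10 -> (2,0)
  11 -> (3,2)
distinct pairs in image: 12 / 12 needed
  → bijection onto A×B; projections well-typed.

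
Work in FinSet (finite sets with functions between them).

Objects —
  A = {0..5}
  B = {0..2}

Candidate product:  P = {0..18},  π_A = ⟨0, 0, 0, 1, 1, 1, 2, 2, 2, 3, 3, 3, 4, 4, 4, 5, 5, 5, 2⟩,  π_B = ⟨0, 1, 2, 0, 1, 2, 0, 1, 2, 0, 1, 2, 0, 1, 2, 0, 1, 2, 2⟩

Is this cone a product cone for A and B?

|A|·|B| = 6·3 = 18;  |P| = 19
  → cardinalities differ; no bijection possible.

Answer: NOT A VALID PRODUCT — |P|=19 ≠ |A|·|B|=18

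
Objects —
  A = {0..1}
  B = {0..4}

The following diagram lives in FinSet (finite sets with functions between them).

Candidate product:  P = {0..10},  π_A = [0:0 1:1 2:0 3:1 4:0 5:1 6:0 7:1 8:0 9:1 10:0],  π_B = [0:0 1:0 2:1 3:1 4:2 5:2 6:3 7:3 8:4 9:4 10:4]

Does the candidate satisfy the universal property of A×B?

Answer: NOT A VALID PRODUCT — |P|=11 ≠ |A|·|B|=10

Derivation:
|A|·|B| = 2·5 = 10;  |P| = 11
  → cardinalities differ; no bijection possible.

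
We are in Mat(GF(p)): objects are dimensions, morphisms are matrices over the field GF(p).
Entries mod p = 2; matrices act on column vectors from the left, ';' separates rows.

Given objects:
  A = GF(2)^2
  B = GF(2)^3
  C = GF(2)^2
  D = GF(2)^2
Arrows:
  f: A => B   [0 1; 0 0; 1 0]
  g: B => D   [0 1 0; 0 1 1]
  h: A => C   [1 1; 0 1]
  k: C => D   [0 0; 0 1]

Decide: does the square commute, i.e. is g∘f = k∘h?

Answer: DOES NOT COMMUTE

Trace:
1) trace f;g:
  e0=(1,0) f=>(0,0,1) g=>(0,1)
  e1=(0,1) f=>(1,0,0) g=>(0,0)
  composite₁ = [0 0; 1 0]
2) trace h;k:
  e0=(1,0) h=>(1,0) k=>(0,0)
  e1=(0,1) h=>(1,1) k=>(0,1)
  composite₂ = [0 0; 0 1]
Equal? distinct morphisms ✗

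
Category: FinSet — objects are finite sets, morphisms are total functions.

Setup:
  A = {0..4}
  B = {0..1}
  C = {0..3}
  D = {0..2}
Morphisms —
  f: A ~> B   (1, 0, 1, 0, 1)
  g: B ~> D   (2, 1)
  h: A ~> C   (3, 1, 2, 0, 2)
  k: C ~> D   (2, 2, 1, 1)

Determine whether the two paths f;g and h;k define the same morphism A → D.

Along f;g (path 1):
  0 f~>1 g~>1
  1 f~>0 g~>2
  2 f~>1 g~>1
  3 f~>0 g~>2
  4 f~>1 g~>1
  composite₁ = (1, 2, 1, 2, 1)
Along h;k (path 2):
  0 h~>3 k~>1
  1 h~>1 k~>2
  2 h~>2 k~>1
  3 h~>0 k~>2
  4 h~>2 k~>1
  composite₂ = (1, 2, 1, 2, 1)
Equal? equal; square commutes

Answer: COMMUTES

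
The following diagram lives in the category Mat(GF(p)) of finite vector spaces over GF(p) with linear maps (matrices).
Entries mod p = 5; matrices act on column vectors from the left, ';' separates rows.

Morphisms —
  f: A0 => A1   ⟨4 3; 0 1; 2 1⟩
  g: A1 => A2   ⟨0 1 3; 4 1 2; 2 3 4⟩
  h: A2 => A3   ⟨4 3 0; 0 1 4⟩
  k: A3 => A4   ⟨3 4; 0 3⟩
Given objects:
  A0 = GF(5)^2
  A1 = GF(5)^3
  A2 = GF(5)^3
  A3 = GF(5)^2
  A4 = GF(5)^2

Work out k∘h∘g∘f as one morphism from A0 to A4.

Answer: ⟨3 1; 2 1⟩

Work:
  e0=[1,0] f=>[4,0,2] g=>[1,0,1] h=>[4,4] k=>[3,2]
  e1=[0,1] f=>[3,1,1] g=>[4,0,3] h=>[1,2] k=>[1,1]
result: ⟨3 1; 2 1⟩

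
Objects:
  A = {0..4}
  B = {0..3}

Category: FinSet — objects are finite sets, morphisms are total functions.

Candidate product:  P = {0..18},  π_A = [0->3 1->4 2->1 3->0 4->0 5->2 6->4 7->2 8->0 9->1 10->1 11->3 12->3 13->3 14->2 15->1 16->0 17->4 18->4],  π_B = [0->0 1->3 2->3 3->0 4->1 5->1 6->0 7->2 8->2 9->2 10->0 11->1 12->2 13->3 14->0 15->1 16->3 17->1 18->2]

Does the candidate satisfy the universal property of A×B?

|A|·|B| = 5·4 = 20;  |P| = 19
  → cardinalities differ; no bijection possible.

Answer: NOT A VALID PRODUCT — |P|=19 ≠ |A|·|B|=20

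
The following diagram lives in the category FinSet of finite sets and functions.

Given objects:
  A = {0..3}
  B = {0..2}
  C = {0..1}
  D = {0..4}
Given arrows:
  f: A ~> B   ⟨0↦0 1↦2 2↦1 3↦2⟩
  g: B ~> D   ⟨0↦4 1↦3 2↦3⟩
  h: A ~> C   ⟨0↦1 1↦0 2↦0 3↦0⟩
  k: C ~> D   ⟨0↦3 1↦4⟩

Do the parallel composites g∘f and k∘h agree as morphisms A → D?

1) trace f;g:
  0 f~>0 g~>4
  1 f~>2 g~>3
  2 f~>1 g~>3
  3 f~>2 g~>3
  composite₁ = ⟨0↦4 1↦3 2↦3 3↦3⟩
2) trace h;k:
  0 h~>1 k~>4
  1 h~>0 k~>3
  2 h~>0 k~>3
  3 h~>0 k~>3
  composite₂ = ⟨0↦4 1↦3 2↦3 3↦3⟩
Equal? equal; square commutes

Answer: COMMUTES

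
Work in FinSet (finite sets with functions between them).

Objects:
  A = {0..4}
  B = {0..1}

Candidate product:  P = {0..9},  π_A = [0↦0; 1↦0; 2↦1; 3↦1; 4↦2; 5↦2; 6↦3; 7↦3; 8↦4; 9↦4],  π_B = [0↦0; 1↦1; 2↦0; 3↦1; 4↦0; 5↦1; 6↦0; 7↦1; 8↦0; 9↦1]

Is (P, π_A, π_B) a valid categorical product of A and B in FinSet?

|A|·|B| = 5·2 = 10;  |P| = 10
Check the pairing map k ↦ (π_A(k), π_B(k)):
  0 ↦ (0,0)
  1 ↦ (0,1)
  2 ↦ (1,0)
  3 ↦ (1,1)
  4 ↦ (2,0)
  5 ↦ (2,1)
  6 ↦ (3,0)
  7 ↦ (3,1)
  8 ↦ (4,0)
  9 ↦ (4,1)
distinct pairs in image: 10 / 10 needed
  → bijection onto A×B; projections well-typed.

Answer: VALID PRODUCT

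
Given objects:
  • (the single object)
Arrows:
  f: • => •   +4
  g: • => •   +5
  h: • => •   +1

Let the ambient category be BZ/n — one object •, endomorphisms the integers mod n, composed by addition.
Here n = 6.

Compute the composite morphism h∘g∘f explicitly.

Answer: +4

Derivation:
  0 +4≡4 +5≡3 +1≡4  (mod 6)
result: +4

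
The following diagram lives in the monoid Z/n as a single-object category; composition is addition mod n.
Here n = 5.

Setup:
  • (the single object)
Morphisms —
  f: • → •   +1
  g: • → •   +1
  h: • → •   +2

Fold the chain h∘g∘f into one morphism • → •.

Answer: +4

Derivation:
  0 +1≡1 +1≡2 +2≡4  (mod 5)
⟦path⟧: +4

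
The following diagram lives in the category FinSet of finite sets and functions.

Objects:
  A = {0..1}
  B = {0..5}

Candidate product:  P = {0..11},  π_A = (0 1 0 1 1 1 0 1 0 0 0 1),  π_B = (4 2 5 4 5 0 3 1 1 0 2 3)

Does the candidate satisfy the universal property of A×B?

Answer: VALID PRODUCT

Trace:
|A|·|B| = 2·6 = 12;  |P| = 12
Check the pairing map k ↦ (π_A(k), π_B(k)):
  0 -> (0,4)
  1 -> (1,2)
  2 -> (0,5)
  3 -> (1,4)
  4 -> (1,5)
  5 -> (1,0)
  6 -> (0,3)
  7 -> (1,1)
  8 -> (0,1)
  9 -> (0,0)
  10 -> (0,2)
  11 -> (1,3)
distinct pairs in image: 12 / 12 needed
  → bijection onto A×B; projections well-typed.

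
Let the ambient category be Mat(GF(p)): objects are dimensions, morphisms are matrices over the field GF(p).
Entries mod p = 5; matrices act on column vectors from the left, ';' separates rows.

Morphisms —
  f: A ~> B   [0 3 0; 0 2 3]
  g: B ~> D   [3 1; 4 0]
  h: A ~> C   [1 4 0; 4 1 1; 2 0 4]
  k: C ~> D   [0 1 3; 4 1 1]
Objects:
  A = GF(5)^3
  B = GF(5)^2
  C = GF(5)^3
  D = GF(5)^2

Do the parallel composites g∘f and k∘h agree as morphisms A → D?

Answer: COMMUTES

Derivation:
Path 1 = f;g:
  e0=⟨1,0,0⟩ f~>⟨0,0⟩ g~>⟨0,0⟩
  e1=⟨0,1,0⟩ f~>⟨3,2⟩ g~>⟨1,2⟩
  e2=⟨0,0,1⟩ f~>⟨0,3⟩ g~>⟨3,0⟩
  composite₁ = [0 1 3; 0 2 0]
Path 2 = h;k:
  e0=⟨1,0,0⟩ h~>⟨1,4,2⟩ k~>⟨0,0⟩
  e1=⟨0,1,0⟩ h~>⟨4,1,0⟩ k~>⟨1,2⟩
  e2=⟨0,0,1⟩ h~>⟨0,1,4⟩ k~>⟨3,0⟩
  composite₂ = [0 1 3; 0 2 0]
Equal? equal; square commutes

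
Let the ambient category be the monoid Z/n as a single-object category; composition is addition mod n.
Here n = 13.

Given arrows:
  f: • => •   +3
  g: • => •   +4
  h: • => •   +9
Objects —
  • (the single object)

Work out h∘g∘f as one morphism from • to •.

  0 +3≡3 +4≡7 +9≡3  (mod 13)
composite: +3

Answer: +3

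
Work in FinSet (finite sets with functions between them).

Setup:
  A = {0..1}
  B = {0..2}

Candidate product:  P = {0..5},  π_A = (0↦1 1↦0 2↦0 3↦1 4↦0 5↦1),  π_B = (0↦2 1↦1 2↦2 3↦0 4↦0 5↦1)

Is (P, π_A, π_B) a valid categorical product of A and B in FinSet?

|A|·|B| = 2·3 = 6;  |P| = 6
Check the pairing map k ↦ (π_A(k), π_B(k)):
  0 ↦ (1,2)
  1 ↦ (0,1)
  2 ↦ (0,2)
  3 ↦ (1,0)
  4 ↦ (0,0)
  5 ↦ (1,1)
distinct pairs in image: 6 / 6 needed
  → bijection onto A×B; projections well-typed.

Answer: VALID PRODUCT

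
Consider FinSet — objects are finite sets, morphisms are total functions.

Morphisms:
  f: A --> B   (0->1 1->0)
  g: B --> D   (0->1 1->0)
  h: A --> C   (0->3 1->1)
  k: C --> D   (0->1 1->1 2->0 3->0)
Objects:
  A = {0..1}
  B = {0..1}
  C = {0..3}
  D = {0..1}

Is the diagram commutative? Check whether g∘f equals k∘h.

Along f;g (path 1):
  0 f-->1 g-->0
  1 f-->0 g-->1
  result₁ = (0->0 1->1)
Along h;k (path 2):
  0 h-->3 k-->0
  1 h-->1 k-->1
  result₂ = (0->0 1->1)
Equal? same morphism ✓

Answer: COMMUTES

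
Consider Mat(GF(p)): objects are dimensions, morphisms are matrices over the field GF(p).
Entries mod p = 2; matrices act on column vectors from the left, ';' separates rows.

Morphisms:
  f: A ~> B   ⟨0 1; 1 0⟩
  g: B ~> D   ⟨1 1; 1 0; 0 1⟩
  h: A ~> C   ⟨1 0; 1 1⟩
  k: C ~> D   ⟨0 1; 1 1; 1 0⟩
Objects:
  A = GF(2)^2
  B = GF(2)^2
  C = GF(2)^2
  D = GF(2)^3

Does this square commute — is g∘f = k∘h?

Along f;g (path 1):
  e0=(1,0) f~>(0,1) g~>(1,0,1)
  e1=(0,1) f~>(1,0) g~>(1,1,0)
  result₁ = ⟨1 1; 0 1; 1 0⟩
Along h;k (path 2):
  e0=(1,0) h~>(1,1) k~>(1,0,1)
  e1=(0,1) h~>(0,1) k~>(1,1,0)
  result₂ = ⟨1 1; 0 1; 1 0⟩
Equal? same morphism ✓

Answer: COMMUTES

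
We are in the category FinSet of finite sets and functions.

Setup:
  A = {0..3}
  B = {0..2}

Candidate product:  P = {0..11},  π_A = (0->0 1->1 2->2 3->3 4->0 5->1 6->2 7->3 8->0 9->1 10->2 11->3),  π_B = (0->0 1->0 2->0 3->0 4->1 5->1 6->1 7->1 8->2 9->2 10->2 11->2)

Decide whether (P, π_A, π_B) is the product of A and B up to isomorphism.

Answer: VALID PRODUCT

Derivation:
|A|·|B| = 4·3 = 12;  |P| = 12
Check the pairing map k ↦ (π_A(k), π_B(k)):
  0 -> (0,0)
  1 -> (1,0)
  2 -> (2,0)
  3 -> (3,0)
  4 -> (0,1)
  5 -> (1,1)
  6 -> (2,1)
  7 -> (3,1)
  8 -> (0,2)
  9 -> (1,2)
  10 -> (2,2)
  11 -> (3,2)
distinct pairs in image: 12 / 12 needed
  → bijection onto A×B; projections well-typed.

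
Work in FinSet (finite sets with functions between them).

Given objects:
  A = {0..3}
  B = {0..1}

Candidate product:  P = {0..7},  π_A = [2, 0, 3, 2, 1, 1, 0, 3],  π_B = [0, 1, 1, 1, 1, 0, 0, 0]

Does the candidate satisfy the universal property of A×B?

|A|·|B| = 4·2 = 8;  |P| = 8
Check the pairing map k ↦ (π_A(k), π_B(k)):
  0 : (2,0)
  1 : (0,1)
  2 : (3,1)
  3 : (2,1)
  4 : (1,1)
  5 : (1,0)
  6 : (0,0)
  7 : (3,0)
distinct pairs in image: 8 / 8 needed
  → bijection onto A×B; projections well-typed.

Answer: VALID PRODUCT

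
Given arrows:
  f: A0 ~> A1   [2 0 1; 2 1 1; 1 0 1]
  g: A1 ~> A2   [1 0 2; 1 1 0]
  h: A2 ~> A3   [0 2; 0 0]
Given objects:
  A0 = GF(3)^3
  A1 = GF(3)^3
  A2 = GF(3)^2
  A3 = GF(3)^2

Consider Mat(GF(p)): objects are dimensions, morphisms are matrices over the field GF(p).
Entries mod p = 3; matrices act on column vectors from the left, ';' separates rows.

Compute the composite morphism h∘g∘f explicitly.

  e0=⟨1,0,0⟩ f~>⟨2,2,1⟩ g~>⟨1,1⟩ h~>⟨2,0⟩
  e1=⟨0,1,0⟩ f~>⟨0,1,0⟩ g~>⟨0,1⟩ h~>⟨2,0⟩
  e2=⟨0,0,1⟩ f~>⟨1,1,1⟩ g~>⟨0,2⟩ h~>⟨1,0⟩
⟦path⟧: [2 2 1; 0 0 0]

Answer: [2 2 1; 0 0 0]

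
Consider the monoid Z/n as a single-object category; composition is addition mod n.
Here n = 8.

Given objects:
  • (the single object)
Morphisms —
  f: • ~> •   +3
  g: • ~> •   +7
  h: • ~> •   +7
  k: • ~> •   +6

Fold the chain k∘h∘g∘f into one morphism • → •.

  0 +3≡3 +7≡2 +7≡1 +6≡7  (mod 8)
composite: +7

Answer: +7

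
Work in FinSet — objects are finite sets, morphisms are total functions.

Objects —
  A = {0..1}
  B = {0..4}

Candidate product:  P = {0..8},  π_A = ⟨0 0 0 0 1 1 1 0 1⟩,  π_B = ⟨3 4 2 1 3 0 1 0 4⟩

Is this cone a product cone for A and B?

|A|·|B| = 2·5 = 10;  |P| = 9
  → cardinalities differ; no bijection possible.

Answer: NOT A VALID PRODUCT — |P|=9 ≠ |A|·|B|=10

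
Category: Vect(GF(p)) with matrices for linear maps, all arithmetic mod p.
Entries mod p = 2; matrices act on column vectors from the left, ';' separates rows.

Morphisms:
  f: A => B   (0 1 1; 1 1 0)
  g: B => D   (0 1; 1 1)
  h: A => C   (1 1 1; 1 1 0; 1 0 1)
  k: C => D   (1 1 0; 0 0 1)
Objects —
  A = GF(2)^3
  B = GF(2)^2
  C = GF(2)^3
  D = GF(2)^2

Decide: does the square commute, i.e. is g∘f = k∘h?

Along f;g (path 1):
  e0=⟨1,0,0⟩ f=>⟨0,1⟩ g=>⟨1,1⟩
  e1=⟨0,1,0⟩ f=>⟨1,1⟩ g=>⟨1,0⟩
  e2=⟨0,0,1⟩ f=>⟨1,0⟩ g=>⟨0,1⟩
  composite₁ = (1 1 0; 1 0 1)
Along h;k (path 2):
  e0=⟨1,0,0⟩ h=>⟨1,1,1⟩ k=>⟨0,1⟩
  e1=⟨0,1,0⟩ h=>⟨1,1,0⟩ k=>⟨0,0⟩
  e2=⟨0,0,1⟩ h=>⟨1,0,1⟩ k=>⟨1,1⟩
  composite₂ = (0 0 1; 1 0 1)
Equal? differ; not commutative

Answer: DOES NOT COMMUTE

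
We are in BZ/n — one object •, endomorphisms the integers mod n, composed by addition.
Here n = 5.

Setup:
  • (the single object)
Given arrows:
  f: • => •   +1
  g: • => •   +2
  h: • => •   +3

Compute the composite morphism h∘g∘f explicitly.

Answer: +1

Trace:
  0 +1≡1 +2≡3 +3≡1  (mod 5)
result: +1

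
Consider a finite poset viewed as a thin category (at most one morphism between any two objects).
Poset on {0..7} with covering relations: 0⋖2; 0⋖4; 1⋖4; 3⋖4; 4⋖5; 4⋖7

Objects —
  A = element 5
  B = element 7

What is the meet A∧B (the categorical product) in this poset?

Common predecessors of 5,7: {0,1,3,4}
  0 ⊑ 4
  1 ⊑ 4
  3 ⊑ 4
  4 ⊑ 4
glb = 4

Answer: A∧B = 4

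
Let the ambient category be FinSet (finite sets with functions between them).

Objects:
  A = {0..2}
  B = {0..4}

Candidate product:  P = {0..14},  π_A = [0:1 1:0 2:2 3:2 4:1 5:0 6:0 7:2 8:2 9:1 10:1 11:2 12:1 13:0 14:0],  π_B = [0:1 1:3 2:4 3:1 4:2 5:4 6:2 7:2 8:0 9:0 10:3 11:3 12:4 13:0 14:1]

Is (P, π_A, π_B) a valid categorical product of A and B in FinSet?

Answer: VALID PRODUCT

Derivation:
|A|·|B| = 3·5 = 15;  |P| = 15
Check the pairing map k ↦ (π_A(k), π_B(k)):
  0 : (1,1)
  1 : (0,3)
  2 : (2,4)
  3 : (2,1)
  4 : (1,2)
  5 : (0,4)
  6 : (0,2)
  7 : (2,2)
  8 : (2,0)
  9 : (1,0)
  10 : (1,3)
  11 : (2,3)
  12 : (1,4)
  13 : (0,0)
  14 : (0,1)
distinct pairs in image: 15 / 15 needed
  → bijection onto A×B; projections well-typed.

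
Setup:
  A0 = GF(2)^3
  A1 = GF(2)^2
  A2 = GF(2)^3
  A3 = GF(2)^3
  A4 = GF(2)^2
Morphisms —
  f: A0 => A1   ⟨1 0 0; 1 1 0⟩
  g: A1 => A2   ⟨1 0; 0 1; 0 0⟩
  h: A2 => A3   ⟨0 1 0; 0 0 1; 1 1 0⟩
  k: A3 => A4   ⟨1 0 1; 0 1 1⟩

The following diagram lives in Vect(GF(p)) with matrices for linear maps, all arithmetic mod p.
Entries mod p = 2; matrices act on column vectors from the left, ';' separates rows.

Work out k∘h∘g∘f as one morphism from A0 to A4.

Answer: ⟨1 0 0; 0 1 0⟩

Trace:
  e0=(1,0,0) f=>(1,1) g=>(1,1,0) h=>(1,0,0) k=>(1,0)
  e1=(0,1,0) f=>(0,1) g=>(0,1,0) h=>(1,0,1) k=>(0,1)
  e2=(0,0,1) f=>(0,0) g=>(0,0,0) h=>(0,0,0) k=>(0,0)
⟦path⟧: ⟨1 0 0; 0 1 0⟩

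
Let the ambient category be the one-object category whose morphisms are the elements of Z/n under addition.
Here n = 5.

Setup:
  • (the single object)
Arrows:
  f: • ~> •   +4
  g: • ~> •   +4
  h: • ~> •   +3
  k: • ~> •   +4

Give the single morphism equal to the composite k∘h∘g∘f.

Answer: +0

Work:
  0 +4≡4 +4≡3 +3≡1 +4≡0  (mod 5)
composite: +0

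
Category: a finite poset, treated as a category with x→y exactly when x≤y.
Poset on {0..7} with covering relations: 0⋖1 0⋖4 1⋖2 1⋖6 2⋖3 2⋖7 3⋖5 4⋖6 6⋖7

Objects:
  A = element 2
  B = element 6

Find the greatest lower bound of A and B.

Answer: A∧B = 1

Trace:
Lower bounds of A=2 and B=6: {0,1}
  0 <= 1
  1 <= 1
glb = 1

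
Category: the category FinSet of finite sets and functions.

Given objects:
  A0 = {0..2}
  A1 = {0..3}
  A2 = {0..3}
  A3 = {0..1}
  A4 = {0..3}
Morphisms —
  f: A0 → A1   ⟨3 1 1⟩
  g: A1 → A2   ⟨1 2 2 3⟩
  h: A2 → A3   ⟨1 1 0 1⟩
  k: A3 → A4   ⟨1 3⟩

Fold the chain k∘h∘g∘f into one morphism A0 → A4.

  0 f→3 g→3 h→1 k→3
  1 f→1 g→2 h→0 k→1
  2 f→1 g→2 h→0 k→1
⟦path⟧: ⟨3 1 1⟩

Answer: ⟨3 1 1⟩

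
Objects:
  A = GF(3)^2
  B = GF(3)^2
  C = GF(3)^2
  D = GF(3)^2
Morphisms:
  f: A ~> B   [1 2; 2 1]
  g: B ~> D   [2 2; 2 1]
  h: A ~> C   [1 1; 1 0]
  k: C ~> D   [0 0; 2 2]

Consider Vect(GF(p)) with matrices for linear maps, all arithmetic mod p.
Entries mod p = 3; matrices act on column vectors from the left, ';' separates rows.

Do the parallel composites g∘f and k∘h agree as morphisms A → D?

Answer: COMMUTES

Work:
Along f;g (path 1):
  e0=⟨1,0⟩ f~>⟨1,2⟩ g~>⟨0,1⟩
  e1=⟨0,1⟩ f~>⟨2,1⟩ g~>⟨0,2⟩
  ⟦path⟧₁ = [0 0; 1 2]
Along h;k (path 2):
  e0=⟨1,0⟩ h~>⟨1,1⟩ k~>⟨0,1⟩
  e1=⟨0,1⟩ h~>⟨1,0⟩ k~>⟨0,2⟩
  ⟦path⟧₂ = [0 0; 1 2]
Equal? YES — commutes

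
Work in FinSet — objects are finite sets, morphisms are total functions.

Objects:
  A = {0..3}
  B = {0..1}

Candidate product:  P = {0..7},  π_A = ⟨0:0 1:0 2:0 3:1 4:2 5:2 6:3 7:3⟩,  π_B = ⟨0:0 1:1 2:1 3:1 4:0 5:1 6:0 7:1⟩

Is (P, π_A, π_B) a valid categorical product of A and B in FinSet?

Answer: NOT A VALID PRODUCT — duplicate pair at indices 1,2

Trace:
|A|·|B| = 4·2 = 8;  |P| = 8
Check the pairing map k ↦ (π_A(k), π_B(k)):
  0 : (0,0)
  1 : (0,1)
  2 : (0,1)  ✗ repeats pair of k=1
  3 : (1,1)
  4 : (2,0)
  5 : (2,1)
  6 : (3,0)
  7 : (3,1)
distinct pairs in image: 7 / 8 needed
  → (0,1) hit at k=1 and k=2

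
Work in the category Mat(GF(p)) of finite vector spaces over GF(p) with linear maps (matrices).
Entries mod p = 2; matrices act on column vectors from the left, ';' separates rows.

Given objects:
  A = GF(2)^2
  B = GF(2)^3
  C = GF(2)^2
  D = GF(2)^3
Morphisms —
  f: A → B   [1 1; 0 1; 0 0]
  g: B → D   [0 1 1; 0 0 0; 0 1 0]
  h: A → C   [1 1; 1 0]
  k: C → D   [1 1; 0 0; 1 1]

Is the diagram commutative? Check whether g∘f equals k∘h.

Answer: COMMUTES

Trace:
Path 1 = f;g:
  e0=(1,0) f→(1,0,0) g→(0,0,0)
  e1=(0,1) f→(1,1,0) g→(1,0,1)
  ⟦path⟧₁ = [0 1; 0 0; 0 1]
Path 2 = h;k:
  e0=(1,0) h→(1,1) k→(0,0,0)
  e1=(0,1) h→(1,0) k→(1,0,1)
  ⟦path⟧₂ = [0 1; 0 0; 0 1]
Equal? same morphism ✓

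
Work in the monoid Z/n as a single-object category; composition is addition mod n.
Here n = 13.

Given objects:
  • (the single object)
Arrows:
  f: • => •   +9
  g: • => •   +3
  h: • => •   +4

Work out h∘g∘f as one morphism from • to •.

Answer: +3

Work:
  0 +9≡9 +3≡12 +4≡3  (mod 13)
composite: +3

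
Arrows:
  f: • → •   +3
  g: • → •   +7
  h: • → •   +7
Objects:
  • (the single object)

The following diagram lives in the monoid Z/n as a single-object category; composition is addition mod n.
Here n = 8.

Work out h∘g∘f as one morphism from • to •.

  0 +3≡3 +7≡2 +7≡1  (mod 8)
⟦path⟧: +1

Answer: +1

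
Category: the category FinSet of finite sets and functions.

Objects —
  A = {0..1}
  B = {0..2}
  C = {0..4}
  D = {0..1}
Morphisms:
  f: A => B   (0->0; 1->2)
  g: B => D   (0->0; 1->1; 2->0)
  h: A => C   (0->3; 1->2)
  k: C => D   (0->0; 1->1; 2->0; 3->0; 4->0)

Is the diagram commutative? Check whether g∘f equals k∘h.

1) trace f;g:
  0 f=>0 g=>0
  1 f=>2 g=>0
  result₁ = (0->0; 1->0)
2) trace h;k:
  0 h=>3 k=>0
  1 h=>2 k=>0
  result₂ = (0->0; 1->0)
Equal? YES — commutes

Answer: COMMUTES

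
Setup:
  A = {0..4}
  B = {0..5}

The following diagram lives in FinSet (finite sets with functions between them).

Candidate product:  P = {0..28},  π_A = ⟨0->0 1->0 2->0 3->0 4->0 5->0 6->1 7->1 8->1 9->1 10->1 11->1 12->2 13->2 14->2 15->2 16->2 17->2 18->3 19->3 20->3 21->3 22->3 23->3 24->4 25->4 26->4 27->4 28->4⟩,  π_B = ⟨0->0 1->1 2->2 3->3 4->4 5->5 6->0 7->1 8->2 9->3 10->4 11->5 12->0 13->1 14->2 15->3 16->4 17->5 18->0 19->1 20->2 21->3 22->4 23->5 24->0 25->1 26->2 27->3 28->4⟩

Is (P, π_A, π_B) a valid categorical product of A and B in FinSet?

Answer: NOT A VALID PRODUCT — |P|=29 ≠ |A|·|B|=30

Trace:
|A|·|B| = 5·6 = 30;  |P| = 29
  → cardinalities differ; no bijection possible.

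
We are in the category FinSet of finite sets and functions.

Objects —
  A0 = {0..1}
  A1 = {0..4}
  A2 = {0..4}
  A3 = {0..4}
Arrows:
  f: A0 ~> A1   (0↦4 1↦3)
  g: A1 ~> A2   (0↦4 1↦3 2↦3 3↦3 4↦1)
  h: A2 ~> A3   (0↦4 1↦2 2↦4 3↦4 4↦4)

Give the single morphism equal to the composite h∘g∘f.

Answer: (0↦2 1↦4)

Work:
  0 f~>4 g~>1 h~>2
  1 f~>3 g~>3 h~>4
composite: (0↦2 1↦4)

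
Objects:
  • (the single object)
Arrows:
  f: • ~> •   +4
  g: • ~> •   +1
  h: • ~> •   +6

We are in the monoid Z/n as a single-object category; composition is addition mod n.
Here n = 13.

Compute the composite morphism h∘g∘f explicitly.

Answer: +11

Trace:
  0 +4≡4 +1≡5 +6≡11  (mod 13)
⟦path⟧: +11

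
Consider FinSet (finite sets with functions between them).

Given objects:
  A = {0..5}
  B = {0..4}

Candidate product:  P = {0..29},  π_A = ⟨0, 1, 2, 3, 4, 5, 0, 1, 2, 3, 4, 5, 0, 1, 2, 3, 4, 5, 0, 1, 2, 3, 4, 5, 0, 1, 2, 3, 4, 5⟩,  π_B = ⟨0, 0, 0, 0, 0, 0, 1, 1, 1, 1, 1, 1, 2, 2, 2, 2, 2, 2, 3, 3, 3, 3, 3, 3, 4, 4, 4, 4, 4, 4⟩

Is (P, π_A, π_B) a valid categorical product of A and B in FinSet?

Answer: VALID PRODUCT

Work:
|A|·|B| = 6·5 = 30;  |P| = 30
Check the pairing map k ↦ (π_A(k), π_B(k)):
  0 : (0,0)
  1 : (1,0)
  2 : (2,0)
  3 : (3,0)
  4 : (4,0)
  5 : (5,0)
  6 : (0,1)
  7 : (1,1)
  8 : (2,1)
  9 : (3,1)
  10 : (4,1)
  11 : (5,1)
  12 : (0,2)
  13 : (1,2)
  14 : (2,2)
  15 : (3,2)
  16 : (4,2)
  17 : (5,2)
  18 : (0,3)
  19 : (1,3)
  20 : (2,3)
  21 : (3,3)
  22 : (4,3)
  23 : (5,3)
  24 : (0,4)
  25 : (1,4)
  26 : (2,4)
  27 : (3,4)
  28 : (4,4)
  29 : (5,4)
distinct pairs in image: 30 / 30 needed
  → bijection onto A×B; projections well-typed.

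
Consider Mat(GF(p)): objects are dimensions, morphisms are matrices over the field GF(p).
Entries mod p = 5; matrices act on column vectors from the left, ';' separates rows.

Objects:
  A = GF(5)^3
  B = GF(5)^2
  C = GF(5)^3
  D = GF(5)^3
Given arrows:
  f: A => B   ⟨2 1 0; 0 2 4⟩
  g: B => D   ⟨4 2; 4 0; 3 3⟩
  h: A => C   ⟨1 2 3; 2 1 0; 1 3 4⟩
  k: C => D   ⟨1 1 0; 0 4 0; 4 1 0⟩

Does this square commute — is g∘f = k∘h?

Path 1 = f;g:
  e0=⟨1,0,0⟩ f=>⟨2,0⟩ g=>⟨3,3,1⟩
  e1=⟨0,1,0⟩ f=>⟨1,2⟩ g=>⟨3,4,4⟩
  e2=⟨0,0,1⟩ f=>⟨0,4⟩ g=>⟨3,0,2⟩
  result₁ = ⟨3 3 3; 3 4 0; 1 4 2⟩
Path 2 = h;k:
  e0=⟨1,0,0⟩ h=>⟨1,2,1⟩ k=>⟨3,3,1⟩
  e1=⟨0,1,0⟩ h=>⟨2,1,3⟩ k=>⟨3,4,4⟩
  e2=⟨0,0,1⟩ h=>⟨3,0,4⟩ k=>⟨3,0,2⟩
  result₂ = ⟨3 3 3; 3 4 0; 1 4 2⟩
Equal? same morphism ✓

Answer: COMMUTES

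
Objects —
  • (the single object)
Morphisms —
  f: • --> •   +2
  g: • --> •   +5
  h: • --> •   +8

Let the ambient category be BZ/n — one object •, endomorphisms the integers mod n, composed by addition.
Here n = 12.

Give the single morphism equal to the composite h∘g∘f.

Answer: +3

Derivation:
  0 +2≡2 +5≡7 +8≡3  (mod 12)
composite: +3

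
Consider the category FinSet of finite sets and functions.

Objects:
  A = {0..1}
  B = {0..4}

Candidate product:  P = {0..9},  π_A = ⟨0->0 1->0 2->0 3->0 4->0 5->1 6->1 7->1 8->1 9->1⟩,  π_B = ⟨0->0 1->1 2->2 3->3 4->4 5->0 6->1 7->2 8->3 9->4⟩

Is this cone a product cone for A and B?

Answer: VALID PRODUCT

Derivation:
|A|·|B| = 2·5 = 10;  |P| = 10
Check the pairing map k ↦ (π_A(k), π_B(k)):
  0 -> (0,0)
  1 -> (0,1)
  2 -> (0,2)
  3 -> (0,3)
  4 -> (0,4)
  5 -> (1,0)
  6 -> (1,1)
  7 -> (1,2)
  8 -> (1,3)
  9 -> (1,4)
distinct pairs in image: 10 / 10 needed
  → bijection onto A×B; projections well-typed.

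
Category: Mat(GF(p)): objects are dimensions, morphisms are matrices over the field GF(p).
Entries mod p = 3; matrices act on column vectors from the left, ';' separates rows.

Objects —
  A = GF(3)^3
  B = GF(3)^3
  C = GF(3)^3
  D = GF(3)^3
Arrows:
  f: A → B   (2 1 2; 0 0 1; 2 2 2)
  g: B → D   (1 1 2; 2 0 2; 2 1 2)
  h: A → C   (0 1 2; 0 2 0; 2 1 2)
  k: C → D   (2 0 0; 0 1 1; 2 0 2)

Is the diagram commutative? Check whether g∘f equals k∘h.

Along f;g (path 1):
  e0=(1,0,0) f→(2,0,2) g→(0,2,2)
  e1=(0,1,0) f→(1,0,2) g→(2,0,0)
  e2=(0,0,1) f→(2,1,2) g→(1,2,0)
  ⟦path⟧₁ = (0 2 1; 2 0 2; 2 0 0)
Along h;k (path 2):
  e0=(1,0,0) h→(0,0,2) k→(0,2,1)
  e1=(0,1,0) h→(1,2,1) k→(2,0,1)
  e2=(0,0,1) h→(2,0,2) k→(1,2,2)
  ⟦path⟧₂ = (0 2 1; 2 0 2; 1 1 2)
Equal? distinct morphisms ✗

Answer: DOES NOT COMMUTE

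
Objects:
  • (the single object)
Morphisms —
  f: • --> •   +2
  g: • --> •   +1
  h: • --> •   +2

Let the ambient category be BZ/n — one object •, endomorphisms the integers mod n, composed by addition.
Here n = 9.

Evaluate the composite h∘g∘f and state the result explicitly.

Answer: +5

Work:
  0 +2≡2 +1≡3 +2≡5  (mod 9)
⟦path⟧: +5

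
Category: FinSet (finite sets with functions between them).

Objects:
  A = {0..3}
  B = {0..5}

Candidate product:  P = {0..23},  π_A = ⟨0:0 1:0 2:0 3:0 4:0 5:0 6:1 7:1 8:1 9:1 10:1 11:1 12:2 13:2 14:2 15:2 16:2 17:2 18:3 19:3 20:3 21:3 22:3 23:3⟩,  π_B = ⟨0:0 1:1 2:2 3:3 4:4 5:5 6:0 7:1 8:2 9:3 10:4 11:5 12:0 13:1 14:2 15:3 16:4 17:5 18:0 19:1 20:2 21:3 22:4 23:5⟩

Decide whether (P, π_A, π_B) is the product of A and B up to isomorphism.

Answer: VALID PRODUCT

Work:
|A|·|B| = 4·6 = 24;  |P| = 24
Check the pairing map k ↦ (π_A(k), π_B(k)):
  0 : (0,0)
  1 : (0,1)
  2 : (0,2)
  3 : (0,3)
  4 : (0,4)
  5 : (0,5)
  6 : (1,0)
  7 : (1,1)
  8 : (1,2)
  9 : (1,3)
  10 : (1,4)
  11 : (1,5)
  12 : (2,0)
  13 : (2,1)
  14 : (2,2)
  15 : (2,3)
  16 : (2,4)
  17 : (2,5)
  18 : (3,0)
  19 : (3,1)
  20 : (3,2)
  21 : (3,3)
  22 : (3,4)
  23 : (3,5)
distinct pairs in image: 24 / 24 needed
  → bijection onto A×B; projections well-typed.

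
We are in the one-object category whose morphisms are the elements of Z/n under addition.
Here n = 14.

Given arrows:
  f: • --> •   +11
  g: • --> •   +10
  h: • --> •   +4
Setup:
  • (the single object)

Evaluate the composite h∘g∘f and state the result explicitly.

  0 +11≡11 +10≡7 +4≡11  (mod 14)
composite: +11

Answer: +11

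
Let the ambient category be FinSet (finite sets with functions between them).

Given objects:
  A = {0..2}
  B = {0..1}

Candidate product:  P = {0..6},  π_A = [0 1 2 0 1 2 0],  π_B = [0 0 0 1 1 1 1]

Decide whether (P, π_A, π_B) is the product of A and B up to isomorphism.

|A|·|B| = 3·2 = 6;  |P| = 7
  → cardinalities differ; no bijection possible.

Answer: NOT A VALID PRODUCT — |P|=7 ≠ |A|·|B|=6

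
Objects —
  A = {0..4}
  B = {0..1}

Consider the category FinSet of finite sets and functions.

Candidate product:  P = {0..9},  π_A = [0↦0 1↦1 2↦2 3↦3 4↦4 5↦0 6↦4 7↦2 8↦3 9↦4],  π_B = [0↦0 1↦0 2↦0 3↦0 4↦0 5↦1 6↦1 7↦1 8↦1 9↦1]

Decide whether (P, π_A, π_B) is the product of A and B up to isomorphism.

Answer: NOT A VALID PRODUCT — duplicate pair at indices 9,6

Derivation:
|A|·|B| = 5·2 = 10;  |P| = 10
Check the pairing map k ↦ (π_A(k), π_B(k)):
  0 ↦ (0,0)
  1 ↦ (1,0)
  2 ↦ (2,0)
  3 ↦ (3,0)
  4 ↦ (4,0)
  5 ↦ (0,1)
  6 ↦ (4,1)
  7 ↦ (2,1)
  8 ↦ (3,1)
  9 ↦ (4,1)  ✗ repeats pair of k=6
distinct pairs in image: 9 / 10 needed
  → (4,1) hit at k=6 and k=9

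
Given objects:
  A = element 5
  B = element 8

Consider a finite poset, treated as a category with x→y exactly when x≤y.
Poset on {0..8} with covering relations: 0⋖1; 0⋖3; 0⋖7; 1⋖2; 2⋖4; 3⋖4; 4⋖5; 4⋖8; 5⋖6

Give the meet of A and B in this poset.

Common predecessors of 5,8: {0,1,2,3,4}
  0 ⊑ 4
  1 ⊑ 4
  2 ⊑ 4
  3 ⊑ 4
  4 ⊑ 4
glb = 4

Answer: A∧B = 4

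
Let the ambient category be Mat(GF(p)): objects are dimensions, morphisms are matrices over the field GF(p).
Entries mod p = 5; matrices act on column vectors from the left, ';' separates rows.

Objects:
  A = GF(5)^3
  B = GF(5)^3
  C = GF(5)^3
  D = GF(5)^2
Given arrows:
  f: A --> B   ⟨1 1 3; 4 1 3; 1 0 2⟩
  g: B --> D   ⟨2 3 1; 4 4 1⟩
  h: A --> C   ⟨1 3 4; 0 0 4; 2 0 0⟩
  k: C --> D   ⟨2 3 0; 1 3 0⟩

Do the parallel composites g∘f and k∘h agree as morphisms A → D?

Answer: DOES NOT COMMUTE

Work:
1) trace f;g:
  e0=[1,0,0] f-->[1,4,1] g-->[0,1]
  e1=[0,1,0] f-->[1,1,0] g-->[0,3]
  e2=[0,0,1] f-->[3,3,2] g-->[2,1]
  ⟦path⟧₁ = ⟨0 0 2; 1 3 1⟩
2) trace h;k:
  e0=[1,0,0] h-->[1,0,2] k-->[2,1]
  e1=[0,1,0] h-->[3,0,0] k-->[1,3]
  e2=[0,0,1] h-->[4,4,0] k-->[0,1]
  ⟦path⟧₂ = ⟨2 1 0; 1 3 1⟩
Equal? NO — does not commute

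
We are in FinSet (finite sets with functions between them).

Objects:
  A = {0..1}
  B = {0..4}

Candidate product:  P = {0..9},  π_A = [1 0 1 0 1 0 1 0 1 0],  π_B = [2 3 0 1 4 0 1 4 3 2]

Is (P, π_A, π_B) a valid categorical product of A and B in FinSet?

Answer: VALID PRODUCT

Derivation:
|A|·|B| = 2·5 = 10;  |P| = 10
Check the pairing map k ↦ (π_A(k), π_B(k)):
  0 ↦ (1,2)
  1 ↦ (0,3)
  2 ↦ (1,0)
  3 ↦ (0,1)
  4 ↦ (1,4)
  5 ↦ (0,0)
  6 ↦ (1,1)
  7 ↦ (0,4)
  8 ↦ (1,3)
  9 ↦ (0,2)
distinct pairs in image: 10 / 10 needed
  → bijection onto A×B; projections well-typed.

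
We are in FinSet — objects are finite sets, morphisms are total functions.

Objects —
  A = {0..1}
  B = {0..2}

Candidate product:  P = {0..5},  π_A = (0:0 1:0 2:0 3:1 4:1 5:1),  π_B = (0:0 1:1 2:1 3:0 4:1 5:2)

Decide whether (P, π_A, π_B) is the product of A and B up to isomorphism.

Answer: NOT A VALID PRODUCT — duplicate pair at indices 1,2

Trace:
|A|·|B| = 2·3 = 6;  |P| = 6
Check the pairing map k ↦ (π_A(k), π_B(k)):
  0 : (0,0)
  1 : (0,1)
  2 : (0,1)  ✗ repeats pair of k=1
  3 : (1,0)
  4 : (1,1)
  5 : (1,2)
distinct pairs in image: 5 / 6 needed
  → (0,1) hit at k=1 and k=2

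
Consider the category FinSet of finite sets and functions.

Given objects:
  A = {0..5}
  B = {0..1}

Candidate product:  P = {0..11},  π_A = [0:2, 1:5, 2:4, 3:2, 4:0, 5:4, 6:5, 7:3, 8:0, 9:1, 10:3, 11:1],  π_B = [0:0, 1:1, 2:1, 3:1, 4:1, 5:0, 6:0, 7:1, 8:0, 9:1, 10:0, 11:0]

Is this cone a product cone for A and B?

|A|·|B| = 6·2 = 12;  |P| = 12
Check the pairing map k ↦ (π_A(k), π_B(k)):
  0 : (2,0)
  1 : (5,1)
  2 : (4,1)
  3 : (2,1)
  4 : (0,1)
  5 : (4,0)
  6 : (5,0)
  7 : (3,1)
  8 : (0,0)
  9 : (1,1)
  10 : (3,0)
  11 : (1,0)
distinct pairs in image: 12 / 12 needed
  → bijection onto A×B; projections well-typed.

Answer: VALID PRODUCT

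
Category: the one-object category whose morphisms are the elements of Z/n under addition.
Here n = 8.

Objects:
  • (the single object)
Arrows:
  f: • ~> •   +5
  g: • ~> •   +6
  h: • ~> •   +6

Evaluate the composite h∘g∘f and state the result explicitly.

Answer: +1

Trace:
  0 +5≡5 +6≡3 +6≡1  (mod 8)
result: +1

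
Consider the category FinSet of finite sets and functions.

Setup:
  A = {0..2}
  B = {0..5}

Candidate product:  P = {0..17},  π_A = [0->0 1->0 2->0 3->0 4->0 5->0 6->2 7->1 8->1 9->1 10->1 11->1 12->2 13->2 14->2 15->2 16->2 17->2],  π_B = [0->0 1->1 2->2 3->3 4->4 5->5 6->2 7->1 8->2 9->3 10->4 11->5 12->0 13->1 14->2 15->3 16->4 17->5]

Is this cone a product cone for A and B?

|A|·|B| = 3·6 = 18;  |P| = 18
Check the pairing map k ↦ (π_A(k), π_B(k)):
  0 -> (0,0)
  1 -> (0,1)
  2 -> (0,2)
  3 -> (0,3)
  4 -> (0,4)
  5 -> (0,5)
  6 -> (2,2)
  7 -> (1,1)
  8 -> (1,2)
  9 -> (1,3)
  10 -> (1,4)
  11 -> (1,5)
  12 -> (2,0)
  13 -> (2,1)
  14 -> (2,2)  ✗ repeats pair of k=6
  15 -> (2,3)
  16 -> (2,4)
  17 -> (2,5)
distinct pairs in image: 17 / 18 needed
  → (2,2) hit at k=6 and k=14

Answer: NOT A VALID PRODUCT — duplicate pair at indices 14,6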